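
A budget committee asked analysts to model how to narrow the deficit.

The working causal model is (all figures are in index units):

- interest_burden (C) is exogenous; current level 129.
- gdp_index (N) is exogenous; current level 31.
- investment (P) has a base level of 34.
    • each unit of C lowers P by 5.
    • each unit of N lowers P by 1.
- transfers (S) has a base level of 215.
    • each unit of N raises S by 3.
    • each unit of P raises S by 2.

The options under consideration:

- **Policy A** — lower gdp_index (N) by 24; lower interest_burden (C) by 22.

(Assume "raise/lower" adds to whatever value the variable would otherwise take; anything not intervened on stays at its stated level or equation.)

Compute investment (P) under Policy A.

-508

Policy A (N − 24, C − 22):
  C = 129 − 22 = 107
  N = 31 − 24 = 7
  P = 34 − 5·107 − 7 = -508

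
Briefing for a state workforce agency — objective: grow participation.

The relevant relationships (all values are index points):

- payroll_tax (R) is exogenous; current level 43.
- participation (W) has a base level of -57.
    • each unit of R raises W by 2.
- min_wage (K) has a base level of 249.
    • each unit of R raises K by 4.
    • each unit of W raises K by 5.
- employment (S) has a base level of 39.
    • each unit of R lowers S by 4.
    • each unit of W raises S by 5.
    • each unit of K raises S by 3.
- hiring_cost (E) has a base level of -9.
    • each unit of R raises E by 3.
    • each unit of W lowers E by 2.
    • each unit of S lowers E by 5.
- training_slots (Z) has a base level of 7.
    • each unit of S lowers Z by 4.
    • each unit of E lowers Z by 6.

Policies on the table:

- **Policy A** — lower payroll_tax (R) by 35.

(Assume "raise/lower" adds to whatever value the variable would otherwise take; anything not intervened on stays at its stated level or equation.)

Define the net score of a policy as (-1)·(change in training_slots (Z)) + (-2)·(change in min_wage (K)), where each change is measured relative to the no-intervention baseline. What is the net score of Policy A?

Baseline:
  R = 43
  W = -57 + 2·43 = 29
  K = 249 + 4·43 + 5·29 = 566
  S = 39 − 4·43 + 5·29 + 3·566 = 1710
  E = -9 + 3·43 − 2·29 − 5·1710 = -8488
  Z = 7 − 4·1710 − 6·(-8488) = 44095
Policy A (R − 35):
  R = 43 − 35 = 8
  W = -57 + 2·8 = -41
  K = 249 + 4·8 + 5·(-41) = 76
  S = 39 − 4·8 + 5·(-41) + 3·76 = 30
  E = -9 + 3·8 − 2·(-41) − 5·30 = -53
  Z = 7 − 4·30 − 6·(-53) = 205
ΔZ = 205 − 44095 = -43890; ΔK = 76 − 566 = -490
Score = (-1)·(-43890) + (-2)·(-490) = 44870

44870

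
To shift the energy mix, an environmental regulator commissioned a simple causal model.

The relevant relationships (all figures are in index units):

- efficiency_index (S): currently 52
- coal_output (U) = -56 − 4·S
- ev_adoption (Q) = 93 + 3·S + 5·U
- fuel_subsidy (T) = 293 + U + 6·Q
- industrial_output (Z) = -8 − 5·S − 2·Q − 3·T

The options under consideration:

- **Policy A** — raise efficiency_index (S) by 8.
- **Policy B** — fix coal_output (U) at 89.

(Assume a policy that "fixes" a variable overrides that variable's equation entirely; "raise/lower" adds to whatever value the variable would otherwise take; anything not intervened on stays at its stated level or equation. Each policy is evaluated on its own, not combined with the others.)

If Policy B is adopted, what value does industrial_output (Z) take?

-15294

Policy B (U := 89):
  S = 52
  U = 89
  Q = 93 + 3·52 + 5·89 = 694
  T = 293 + 89 + 6·694 = 4546
  Z = -8 − 5·52 − 2·694 − 3·4546 = -15294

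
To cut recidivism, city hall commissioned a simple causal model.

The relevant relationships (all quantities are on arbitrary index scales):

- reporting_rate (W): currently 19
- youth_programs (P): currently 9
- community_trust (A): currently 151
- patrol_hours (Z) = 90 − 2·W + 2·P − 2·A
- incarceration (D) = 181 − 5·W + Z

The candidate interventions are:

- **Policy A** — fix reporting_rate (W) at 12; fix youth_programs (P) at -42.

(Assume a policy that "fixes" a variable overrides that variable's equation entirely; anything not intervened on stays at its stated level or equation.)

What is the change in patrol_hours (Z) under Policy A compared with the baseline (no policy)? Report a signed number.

-88

Baseline:
  W = 19
  P = 9
  A = 151
  Z = 90 − 2·19 + 2·9 − 2·151 = -232
Policy A (W := 12, P := -42):
  W = 12
  P = -42
  A = 151
  Z = 90 − 2·12 + 2·(-42) − 2·151 = -320
Change in Z: -320 − (-232) = -88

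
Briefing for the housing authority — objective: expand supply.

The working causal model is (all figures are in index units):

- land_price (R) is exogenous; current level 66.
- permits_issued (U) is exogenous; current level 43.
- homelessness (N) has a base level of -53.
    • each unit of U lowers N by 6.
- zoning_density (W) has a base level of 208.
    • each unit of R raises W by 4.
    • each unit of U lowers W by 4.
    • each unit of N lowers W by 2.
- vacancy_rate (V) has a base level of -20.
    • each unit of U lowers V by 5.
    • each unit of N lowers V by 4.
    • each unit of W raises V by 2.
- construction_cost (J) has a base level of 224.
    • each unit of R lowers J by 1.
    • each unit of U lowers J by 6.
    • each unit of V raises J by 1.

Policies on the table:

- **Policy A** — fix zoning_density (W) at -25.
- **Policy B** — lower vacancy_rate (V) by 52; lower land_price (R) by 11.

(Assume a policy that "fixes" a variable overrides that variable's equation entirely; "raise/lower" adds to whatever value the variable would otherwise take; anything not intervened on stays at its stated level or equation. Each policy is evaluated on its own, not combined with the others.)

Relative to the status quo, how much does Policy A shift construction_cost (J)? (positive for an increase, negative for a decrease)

Baseline:
  R = 66
  U = 43
  N = -53 − 6·43 = -311
  W = 208 + 4·66 − 4·43 − 2·(-311) = 922
  V = -20 − 5·43 − 4·(-311) + 2·922 = 2853
  J = 224 − 66 − 6·43 + 2853 = 2753
Policy A (W := -25):
  R = 66
  U = 43
  N = -53 − 6·43 = -311
  W = -25
  V = -20 − 5·43 − 4·(-311) + 2·(-25) = 959
  J = 224 − 66 − 6·43 + 959 = 859
Change in J: 859 − 2753 = -1894

-1894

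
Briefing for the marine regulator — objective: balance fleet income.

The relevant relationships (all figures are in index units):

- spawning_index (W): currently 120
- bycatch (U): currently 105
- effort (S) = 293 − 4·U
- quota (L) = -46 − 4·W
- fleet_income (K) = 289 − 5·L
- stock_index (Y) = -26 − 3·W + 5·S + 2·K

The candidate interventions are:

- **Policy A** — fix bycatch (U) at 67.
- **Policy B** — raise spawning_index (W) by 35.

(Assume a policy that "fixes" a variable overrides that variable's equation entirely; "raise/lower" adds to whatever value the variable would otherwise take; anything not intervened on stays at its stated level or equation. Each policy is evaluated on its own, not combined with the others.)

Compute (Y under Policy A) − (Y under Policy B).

Policy A (U := 67):
  W = 120
  U = 67
  S = 293 − 4·67 = 25
  L = -46 − 4·120 = -526
  K = 289 − 5·(-526) = 2919
  Y = -26 − 3·120 + 5·25 + 2·2919 = 5577
Policy B (W + 35):
  W = 120 + 35 = 155
  U = 105
  S = 293 − 4·105 = -127
  L = -46 − 4·155 = -666
  K = 289 − 5·(-666) = 3619
  Y = -26 − 3·155 + 5·(-127) + 2·3619 = 6112
Y: 5577 − 6112 = -535

-535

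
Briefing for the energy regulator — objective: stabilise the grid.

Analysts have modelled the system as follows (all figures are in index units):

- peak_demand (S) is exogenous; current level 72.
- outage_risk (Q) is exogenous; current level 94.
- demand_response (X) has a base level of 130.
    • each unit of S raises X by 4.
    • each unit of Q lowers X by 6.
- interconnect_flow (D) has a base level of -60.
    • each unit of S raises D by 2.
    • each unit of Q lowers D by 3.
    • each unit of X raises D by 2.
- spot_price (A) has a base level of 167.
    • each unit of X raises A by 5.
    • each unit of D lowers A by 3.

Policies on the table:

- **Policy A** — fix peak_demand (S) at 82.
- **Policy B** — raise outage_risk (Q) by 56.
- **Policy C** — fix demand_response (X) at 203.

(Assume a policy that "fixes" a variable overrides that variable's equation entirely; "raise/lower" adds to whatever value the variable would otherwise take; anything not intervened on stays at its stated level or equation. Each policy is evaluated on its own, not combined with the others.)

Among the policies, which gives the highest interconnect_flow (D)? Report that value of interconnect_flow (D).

208

Policy A (S := 82):
  S = 82
  Q = 94
  X = 130 + 4·82 − 6·94 = -106
  D = -60 + 2·82 − 3·94 + 2·(-106) = -390
Policy B (Q + 56):
  S = 72
  Q = 94 + 56 = 150
  X = 130 + 4·72 − 6·150 = -482
  D = -60 + 2·72 − 3·150 + 2·(-482) = -1330
Policy C (X := 203):
  S = 72
  Q = 94
  X = 203
  D = -60 + 2·72 − 3·94 + 2·203 = 208
Comparing — Policy A: D=-390, Policy B: D=-1330, Policy C: D=208. Highest is 208 (Policy C).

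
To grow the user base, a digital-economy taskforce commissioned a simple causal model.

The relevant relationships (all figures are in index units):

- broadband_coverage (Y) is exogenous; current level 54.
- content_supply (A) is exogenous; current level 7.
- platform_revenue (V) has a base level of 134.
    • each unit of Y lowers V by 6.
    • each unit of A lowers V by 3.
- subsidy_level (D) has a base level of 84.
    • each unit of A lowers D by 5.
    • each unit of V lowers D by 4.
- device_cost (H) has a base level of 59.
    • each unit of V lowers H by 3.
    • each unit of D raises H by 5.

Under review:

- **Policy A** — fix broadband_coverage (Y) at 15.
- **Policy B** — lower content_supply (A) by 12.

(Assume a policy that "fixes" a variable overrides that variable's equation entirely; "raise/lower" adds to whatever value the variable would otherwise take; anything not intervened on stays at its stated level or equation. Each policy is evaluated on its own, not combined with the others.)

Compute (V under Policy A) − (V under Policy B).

198

Policy A (Y := 15):
  Y = 15
  A = 7
  V = 134 − 6·15 − 3·7 = 23
Policy B (A − 12):
  Y = 54
  A = 7 − 12 = -5
  V = 134 − 6·54 − 3·(-5) = -175
V: 23 − (-175) = 198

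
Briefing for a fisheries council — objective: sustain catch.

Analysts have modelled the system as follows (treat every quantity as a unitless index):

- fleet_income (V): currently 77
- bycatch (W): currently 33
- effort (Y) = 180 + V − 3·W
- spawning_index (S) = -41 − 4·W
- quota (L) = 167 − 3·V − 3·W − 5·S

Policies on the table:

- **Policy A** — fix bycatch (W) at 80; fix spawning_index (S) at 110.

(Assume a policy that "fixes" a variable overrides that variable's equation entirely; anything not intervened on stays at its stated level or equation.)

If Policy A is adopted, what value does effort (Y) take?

Policy A (W := 80, S := 110):
  V = 77
  W = 80
  Y = 180 + 77 − 3·80 = 17

17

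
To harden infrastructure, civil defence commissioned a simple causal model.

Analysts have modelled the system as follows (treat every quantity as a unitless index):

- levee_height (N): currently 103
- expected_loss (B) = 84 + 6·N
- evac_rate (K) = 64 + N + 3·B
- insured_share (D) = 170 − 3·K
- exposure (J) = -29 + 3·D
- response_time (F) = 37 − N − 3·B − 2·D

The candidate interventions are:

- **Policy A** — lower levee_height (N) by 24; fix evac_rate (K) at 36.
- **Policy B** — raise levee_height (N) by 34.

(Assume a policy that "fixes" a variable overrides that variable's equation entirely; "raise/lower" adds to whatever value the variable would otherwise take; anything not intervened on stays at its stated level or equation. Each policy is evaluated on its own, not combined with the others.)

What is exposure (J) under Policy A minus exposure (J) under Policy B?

25947

Policy A (N − 24, K := 36):
  N = 103 − 24 = 79
  B = 84 + 6·79 = 558
  K = 36
  D = 170 − 3·36 = 62
  J = -29 + 3·62 = 157
Policy B (N + 34):
  N = 103 + 34 = 137
  B = 84 + 6·137 = 906
  K = 64 + 137 + 3·906 = 2919
  D = 170 − 3·2919 = -8587
  J = -29 + 3·(-8587) = -25790
J: 157 − (-25790) = 25947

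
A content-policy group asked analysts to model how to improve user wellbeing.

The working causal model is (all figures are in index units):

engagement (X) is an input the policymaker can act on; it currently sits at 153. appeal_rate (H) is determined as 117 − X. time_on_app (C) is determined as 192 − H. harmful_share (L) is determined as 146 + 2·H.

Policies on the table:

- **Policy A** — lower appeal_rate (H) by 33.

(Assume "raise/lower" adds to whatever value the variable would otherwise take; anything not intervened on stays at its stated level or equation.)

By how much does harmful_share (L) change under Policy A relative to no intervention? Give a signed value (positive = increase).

Baseline:
  X = 153
  H = 117 − 153 = -36
  L = 146 + 2·(-36) = 74
Policy A (H − 33):
  X = 153
  H = 117 − 153 (−33 from intervention) = -69
  L = 146 + 2·(-69) = 8
Change in L: 8 − 74 = -66

-66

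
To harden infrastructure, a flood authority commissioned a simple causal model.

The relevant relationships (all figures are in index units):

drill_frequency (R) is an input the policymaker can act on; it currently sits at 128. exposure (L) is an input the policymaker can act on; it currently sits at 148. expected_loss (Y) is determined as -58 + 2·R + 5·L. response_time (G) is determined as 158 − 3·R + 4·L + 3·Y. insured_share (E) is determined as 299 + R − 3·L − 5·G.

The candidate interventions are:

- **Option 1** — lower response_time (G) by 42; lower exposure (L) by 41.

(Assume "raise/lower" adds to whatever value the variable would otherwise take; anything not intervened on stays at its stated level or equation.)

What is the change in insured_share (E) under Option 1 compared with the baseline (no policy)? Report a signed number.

4228

Baseline:
  R = 128
  L = 148
  Y = -58 + 2·128 + 5·148 = 938
  G = 158 − 3·128 + 4·148 + 3·938 = 3180
  E = 299 + 128 − 3·148 − 5·3180 = -15917
Option 1 (G − 42, L − 41):
  R = 128
  L = 148 − 41 = 107
  Y = -58 + 2·128 + 5·107 = 733
  G = 158 − 3·128 + 4·107 + 3·733 (−42 from intervention) = 2359
  E = 299 + 128 − 3·107 − 5·2359 = -11689
Change in E: -11689 − (-15917) = 4228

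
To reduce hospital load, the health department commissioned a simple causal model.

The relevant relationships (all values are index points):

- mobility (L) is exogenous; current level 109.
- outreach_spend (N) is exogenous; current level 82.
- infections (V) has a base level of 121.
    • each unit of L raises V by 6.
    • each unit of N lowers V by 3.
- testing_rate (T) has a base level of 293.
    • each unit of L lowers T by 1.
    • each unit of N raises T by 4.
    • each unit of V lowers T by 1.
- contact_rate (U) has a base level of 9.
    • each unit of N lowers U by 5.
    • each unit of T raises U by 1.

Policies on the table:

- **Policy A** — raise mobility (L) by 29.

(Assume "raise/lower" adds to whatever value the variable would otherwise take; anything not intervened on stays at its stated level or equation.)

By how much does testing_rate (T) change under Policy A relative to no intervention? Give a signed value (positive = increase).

-203

Baseline:
  L = 109
  N = 82
  V = 121 + 6·109 − 3·82 = 529
  T = 293 − 109 + 4·82 − 529 = -17
Policy A (L + 29):
  L = 109 + 29 = 138
  N = 82
  V = 121 + 6·138 − 3·82 = 703
  T = 293 − 138 + 4·82 − 703 = -220
Change in T: -220 − (-17) = -203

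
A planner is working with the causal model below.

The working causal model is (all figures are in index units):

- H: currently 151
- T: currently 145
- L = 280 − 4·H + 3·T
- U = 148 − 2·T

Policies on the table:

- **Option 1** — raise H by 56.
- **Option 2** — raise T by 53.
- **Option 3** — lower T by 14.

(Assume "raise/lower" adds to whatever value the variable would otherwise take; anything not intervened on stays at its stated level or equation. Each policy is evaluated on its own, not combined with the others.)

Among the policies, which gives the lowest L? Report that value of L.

Option 1 (H + 56):
  H = 151 + 56 = 207
  T = 145
  L = 280 − 4·207 + 3·145 = -113
Option 2 (T + 53):
  H = 151
  T = 145 + 53 = 198
  L = 280 − 4·151 + 3·198 = 270
Option 3 (T − 14):
  H = 151
  T = 145 − 14 = 131
  L = 280 − 4·151 + 3·131 = 69
Comparing — Option 1: L=-113, Option 2: L=270, Option 3: L=69. Lowest is -113 (Option 1).

-113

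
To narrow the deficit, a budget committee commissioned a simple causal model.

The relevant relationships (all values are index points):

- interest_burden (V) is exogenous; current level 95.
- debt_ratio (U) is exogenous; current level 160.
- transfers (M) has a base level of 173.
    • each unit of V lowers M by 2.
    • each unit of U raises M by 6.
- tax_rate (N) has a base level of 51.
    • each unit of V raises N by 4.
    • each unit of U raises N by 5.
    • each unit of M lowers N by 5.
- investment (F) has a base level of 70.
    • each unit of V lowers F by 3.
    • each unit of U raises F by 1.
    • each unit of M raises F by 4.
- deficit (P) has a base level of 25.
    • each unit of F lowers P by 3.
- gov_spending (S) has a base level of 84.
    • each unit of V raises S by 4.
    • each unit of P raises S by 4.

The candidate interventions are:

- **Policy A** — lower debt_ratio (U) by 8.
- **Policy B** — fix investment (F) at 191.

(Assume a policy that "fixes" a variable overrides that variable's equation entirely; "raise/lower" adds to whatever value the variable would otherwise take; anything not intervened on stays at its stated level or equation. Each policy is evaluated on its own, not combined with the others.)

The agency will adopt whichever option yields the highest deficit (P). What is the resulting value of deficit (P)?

Policy A (U − 8):
  V = 95
  U = 160 − 8 = 152
  M = 173 − 2·95 + 6·152 = 895
  F = 70 − 3·95 + 152 + 4·895 = 3517
  P = 25 − 3·3517 = -10526
Policy B (F := 191):
  V = 95
  U = 160
  M = 173 − 2·95 + 6·160 = 943
  F = 191
  P = 25 − 3·191 = -548
Comparing — Policy A: P=-10526, Policy B: P=-548. Highest is -548 (Policy B).

-548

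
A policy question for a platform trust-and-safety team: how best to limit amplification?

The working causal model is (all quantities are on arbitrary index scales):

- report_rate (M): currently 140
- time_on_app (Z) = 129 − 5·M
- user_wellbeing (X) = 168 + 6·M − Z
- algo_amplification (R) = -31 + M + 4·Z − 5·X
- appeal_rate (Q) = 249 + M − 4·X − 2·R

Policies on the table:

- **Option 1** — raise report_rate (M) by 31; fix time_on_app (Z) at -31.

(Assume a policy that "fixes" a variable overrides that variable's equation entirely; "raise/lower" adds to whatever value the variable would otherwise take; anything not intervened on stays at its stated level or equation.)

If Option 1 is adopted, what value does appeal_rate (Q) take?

7738

Option 1 (M + 31, Z := -31):
  M = 140 + 31 = 171
  Z = -31
  X = 168 + 6·171 − (-31) = 1225
  R = -31 + 171 + 4·(-31) − 5·1225 = -6109
  Q = 249 + 171 − 4·1225 − 2·(-6109) = 7738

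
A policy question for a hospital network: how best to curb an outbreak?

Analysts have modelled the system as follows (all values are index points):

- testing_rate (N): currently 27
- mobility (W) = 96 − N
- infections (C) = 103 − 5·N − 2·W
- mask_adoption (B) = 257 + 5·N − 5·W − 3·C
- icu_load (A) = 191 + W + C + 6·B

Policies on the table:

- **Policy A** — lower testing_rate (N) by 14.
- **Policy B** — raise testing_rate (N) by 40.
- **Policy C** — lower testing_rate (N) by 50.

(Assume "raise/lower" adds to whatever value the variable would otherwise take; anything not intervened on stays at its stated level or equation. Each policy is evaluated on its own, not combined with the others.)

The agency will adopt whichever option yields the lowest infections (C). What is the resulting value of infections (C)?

Policy A (N − 14):
  N = 27 − 14 = 13
  W = 96 − 13 = 83
  C = 103 − 5·13 − 2·83 = -128
Policy B (N + 40):
  N = 27 + 40 = 67
  W = 96 − 67 = 29
  C = 103 − 5·67 − 2·29 = -290
Policy C (N − 50):
  N = 27 − 50 = -23
  W = 96 − (-23) = 119
  C = 103 − 5·(-23) − 2·119 = -20
Comparing — Policy A: C=-128, Policy B: C=-290, Policy C: C=-20. Lowest is -290 (Policy B).

-290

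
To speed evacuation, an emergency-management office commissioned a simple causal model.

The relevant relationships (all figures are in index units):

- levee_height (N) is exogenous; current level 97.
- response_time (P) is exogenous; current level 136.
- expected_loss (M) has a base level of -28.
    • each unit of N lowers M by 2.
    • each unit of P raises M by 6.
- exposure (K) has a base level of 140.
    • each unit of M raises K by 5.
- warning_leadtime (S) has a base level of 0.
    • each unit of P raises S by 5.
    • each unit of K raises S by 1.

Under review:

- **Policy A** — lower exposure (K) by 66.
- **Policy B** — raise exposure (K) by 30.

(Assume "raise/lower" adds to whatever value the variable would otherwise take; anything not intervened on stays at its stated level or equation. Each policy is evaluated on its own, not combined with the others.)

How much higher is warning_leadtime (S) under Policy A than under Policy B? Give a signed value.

-96

Policy A (K − 66):
  N = 97
  P = 136
  M = -28 − 2·97 + 6·136 = 594
  K = 140 + 5·594 (−66 from intervention) = 3044
  S = 0 + 5·136 + 3044 = 3724
Policy B (K + 30):
  N = 97
  P = 136
  M = -28 − 2·97 + 6·136 = 594
  K = 140 + 5·594 (+30 from intervention) = 3140
  S = 0 + 5·136 + 3140 = 3820
S: 3724 − 3820 = -96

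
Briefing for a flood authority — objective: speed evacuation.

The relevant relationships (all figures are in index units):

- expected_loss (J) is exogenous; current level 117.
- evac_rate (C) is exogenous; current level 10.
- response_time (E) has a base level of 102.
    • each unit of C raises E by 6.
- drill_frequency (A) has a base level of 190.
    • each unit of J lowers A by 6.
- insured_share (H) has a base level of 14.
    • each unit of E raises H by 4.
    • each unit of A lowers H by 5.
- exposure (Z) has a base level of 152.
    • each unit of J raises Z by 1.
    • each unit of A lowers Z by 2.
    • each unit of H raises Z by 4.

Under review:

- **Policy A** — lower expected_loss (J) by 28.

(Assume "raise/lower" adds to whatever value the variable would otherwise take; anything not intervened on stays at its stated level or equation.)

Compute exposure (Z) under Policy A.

10457

Policy A (J − 28):
  J = 117 − 28 = 89
  C = 10
  E = 102 + 6·10 = 162
  A = 190 − 6·89 = -344
  H = 14 + 4·162 − 5·(-344) = 2382
  Z = 152 + 89 − 2·(-344) + 4·2382 = 10457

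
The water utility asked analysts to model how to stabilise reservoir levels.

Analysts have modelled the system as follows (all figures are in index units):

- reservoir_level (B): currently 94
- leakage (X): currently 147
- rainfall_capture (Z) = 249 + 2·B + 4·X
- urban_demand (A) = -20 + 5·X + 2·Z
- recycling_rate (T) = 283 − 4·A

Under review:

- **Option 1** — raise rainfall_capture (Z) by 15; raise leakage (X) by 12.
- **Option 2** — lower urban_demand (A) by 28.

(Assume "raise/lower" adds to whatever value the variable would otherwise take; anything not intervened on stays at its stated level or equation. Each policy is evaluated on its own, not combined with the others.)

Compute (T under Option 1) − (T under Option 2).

Option 1 (Z + 15, X + 12):
  B = 94
  X = 147 + 12 = 159
  Z = 249 + 2·94 + 4·159 (+15 from intervention) = 1088
  A = -20 + 5·159 + 2·1088 = 2951
  T = 283 − 4·2951 = -11521
Option 2 (A − 28):
  B = 94
  X = 147
  Z = 249 + 2·94 + 4·147 = 1025
  A = -20 + 5·147 + 2·1025 (−28 from intervention) = 2737
  T = 283 − 4·2737 = -10665
T: -11521 − (-10665) = -856

-856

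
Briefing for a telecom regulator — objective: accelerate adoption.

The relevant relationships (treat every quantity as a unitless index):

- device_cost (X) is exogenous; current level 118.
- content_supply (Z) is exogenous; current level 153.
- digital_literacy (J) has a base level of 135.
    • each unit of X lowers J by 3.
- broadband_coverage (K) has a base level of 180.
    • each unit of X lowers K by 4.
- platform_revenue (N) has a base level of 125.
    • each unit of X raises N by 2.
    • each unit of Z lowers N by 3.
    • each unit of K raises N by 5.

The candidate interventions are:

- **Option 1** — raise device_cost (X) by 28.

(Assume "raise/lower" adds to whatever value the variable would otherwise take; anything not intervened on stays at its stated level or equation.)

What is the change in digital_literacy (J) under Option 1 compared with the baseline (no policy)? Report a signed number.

-84

Baseline:
  X = 118
  J = 135 − 3·118 = -219
Option 1 (X + 28):
  X = 118 + 28 = 146
  J = 135 − 3·146 = -303
Change in J: -303 − (-219) = -84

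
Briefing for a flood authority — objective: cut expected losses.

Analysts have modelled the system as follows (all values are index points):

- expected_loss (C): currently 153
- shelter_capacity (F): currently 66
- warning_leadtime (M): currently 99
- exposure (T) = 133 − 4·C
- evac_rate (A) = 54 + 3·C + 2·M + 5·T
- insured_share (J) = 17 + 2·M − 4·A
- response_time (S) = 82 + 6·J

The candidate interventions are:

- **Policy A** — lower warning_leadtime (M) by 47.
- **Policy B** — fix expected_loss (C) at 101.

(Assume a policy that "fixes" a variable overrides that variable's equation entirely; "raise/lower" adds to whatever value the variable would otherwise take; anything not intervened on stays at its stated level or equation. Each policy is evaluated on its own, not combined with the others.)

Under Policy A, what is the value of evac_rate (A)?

-1778

Policy A (M − 47):
  C = 153
  M = 99 − 47 = 52
  T = 133 − 4·153 = -479
  A = 54 + 3·153 + 2·52 + 5·(-479) = -1778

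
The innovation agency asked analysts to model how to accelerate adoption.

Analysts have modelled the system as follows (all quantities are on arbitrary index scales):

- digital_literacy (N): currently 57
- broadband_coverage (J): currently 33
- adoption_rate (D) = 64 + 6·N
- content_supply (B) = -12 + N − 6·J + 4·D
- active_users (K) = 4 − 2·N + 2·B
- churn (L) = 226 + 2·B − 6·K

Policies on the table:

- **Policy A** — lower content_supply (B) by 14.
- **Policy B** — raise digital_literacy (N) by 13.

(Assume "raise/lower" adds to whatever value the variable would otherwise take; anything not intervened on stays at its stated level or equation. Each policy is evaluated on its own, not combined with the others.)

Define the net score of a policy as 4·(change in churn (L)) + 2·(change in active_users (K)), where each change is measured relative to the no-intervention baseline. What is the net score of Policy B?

Baseline:
  N = 57
  J = 33
  D = 64 + 6·57 = 406
  B = -12 + 57 − 6·33 + 4·406 = 1471
  K = 4 − 2·57 + 2·1471 = 2832
  L = 226 + 2·1471 − 6·2832 = -13824
Policy B (N + 13):
  N = 57 + 13 = 70
  J = 33
  D = 64 + 6·70 = 484
  B = -12 + 70 − 6·33 + 4·484 = 1796
  K = 4 − 2·70 + 2·1796 = 3456
  L = 226 + 2·1796 − 6·3456 = -16918
ΔL = -16918 − (-13824) = -3094; ΔK = 3456 − 2832 = 624
Score = 4·(-3094) + 2·624 = -11128

-11128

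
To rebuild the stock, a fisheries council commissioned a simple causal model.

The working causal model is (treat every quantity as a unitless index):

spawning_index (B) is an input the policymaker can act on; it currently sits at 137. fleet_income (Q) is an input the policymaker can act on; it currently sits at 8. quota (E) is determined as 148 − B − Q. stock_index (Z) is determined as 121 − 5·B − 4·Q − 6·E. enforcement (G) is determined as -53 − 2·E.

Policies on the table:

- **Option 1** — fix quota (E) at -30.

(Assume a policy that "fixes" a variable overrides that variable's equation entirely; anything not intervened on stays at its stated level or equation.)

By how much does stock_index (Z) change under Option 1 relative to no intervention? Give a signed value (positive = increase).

198

Baseline:
  B = 137
  Q = 8
  E = 148 − 137 − 8 = 3
  Z = 121 − 5·137 − 4·8 − 6·3 = -614
Option 1 (E := -30):
  B = 137
  Q = 8
  E = -30
  Z = 121 − 5·137 − 4·8 − 6·(-30) = -416
Change in Z: -416 − (-614) = 198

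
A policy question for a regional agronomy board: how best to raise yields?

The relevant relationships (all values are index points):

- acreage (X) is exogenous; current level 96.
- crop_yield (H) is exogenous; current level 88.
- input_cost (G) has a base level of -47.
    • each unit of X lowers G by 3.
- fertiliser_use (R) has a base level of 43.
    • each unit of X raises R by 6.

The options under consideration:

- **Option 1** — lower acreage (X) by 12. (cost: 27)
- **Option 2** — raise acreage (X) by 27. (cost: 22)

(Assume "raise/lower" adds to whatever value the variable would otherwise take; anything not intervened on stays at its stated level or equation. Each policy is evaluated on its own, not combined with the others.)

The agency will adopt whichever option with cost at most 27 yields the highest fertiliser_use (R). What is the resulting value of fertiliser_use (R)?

781

Option 1 (X − 12):
  X = 96 − 12 = 84
  R = 43 + 6·84 = 547
Option 2 (X + 27):
  X = 96 + 27 = 123
  R = 43 + 6·123 = 781
Comparing — Option 1: R=547, Option 2: R=781. Highest is 781 (Option 2).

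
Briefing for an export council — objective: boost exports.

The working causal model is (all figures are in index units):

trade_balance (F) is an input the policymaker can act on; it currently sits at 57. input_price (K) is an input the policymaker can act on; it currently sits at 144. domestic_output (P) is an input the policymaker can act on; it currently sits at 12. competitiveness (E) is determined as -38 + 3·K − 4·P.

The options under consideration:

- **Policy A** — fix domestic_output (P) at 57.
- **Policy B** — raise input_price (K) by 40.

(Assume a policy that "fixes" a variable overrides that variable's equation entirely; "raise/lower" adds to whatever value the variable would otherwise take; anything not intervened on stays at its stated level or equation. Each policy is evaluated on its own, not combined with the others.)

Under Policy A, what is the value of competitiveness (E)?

Policy A (P := 57):
  K = 144
  P = 57
  E = -38 + 3·144 − 4·57 = 166

166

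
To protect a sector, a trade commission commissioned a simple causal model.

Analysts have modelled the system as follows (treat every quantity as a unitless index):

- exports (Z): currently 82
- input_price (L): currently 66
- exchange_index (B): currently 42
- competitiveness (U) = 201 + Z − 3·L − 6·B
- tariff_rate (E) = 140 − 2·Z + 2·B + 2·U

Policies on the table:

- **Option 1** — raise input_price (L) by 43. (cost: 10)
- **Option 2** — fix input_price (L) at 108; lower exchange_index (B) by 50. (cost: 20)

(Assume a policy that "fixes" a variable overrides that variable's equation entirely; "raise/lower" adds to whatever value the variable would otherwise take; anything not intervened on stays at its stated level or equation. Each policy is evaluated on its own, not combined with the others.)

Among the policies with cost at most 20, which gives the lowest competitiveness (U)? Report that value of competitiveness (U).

Option 1 (L + 43):
  Z = 82
  L = 66 + 43 = 109
  B = 42
  U = 201 + 82 − 3·109 − 6·42 = -296
Option 2 (L := 108, B − 50):
  Z = 82
  L = 108
  B = 42 − 50 = -8
  U = 201 + 82 − 3·108 − 6·(-8) = 7
Comparing — Option 1: U=-296, Option 2: U=7. Lowest is -296 (Option 1).

-296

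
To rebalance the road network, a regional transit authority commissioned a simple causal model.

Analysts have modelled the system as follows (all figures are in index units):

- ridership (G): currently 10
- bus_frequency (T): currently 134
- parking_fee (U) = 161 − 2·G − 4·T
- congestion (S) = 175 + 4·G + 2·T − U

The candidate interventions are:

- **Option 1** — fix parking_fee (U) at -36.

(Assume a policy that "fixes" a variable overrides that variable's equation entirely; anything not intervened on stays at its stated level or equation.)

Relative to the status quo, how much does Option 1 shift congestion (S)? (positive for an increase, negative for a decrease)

Baseline:
  G = 10
  T = 134
  U = 161 − 2·10 − 4·134 = -395
  S = 175 + 4·10 + 2·134 − (-395) = 878
Option 1 (U := -36):
  G = 10
  T = 134
  U = -36
  S = 175 + 4·10 + 2·134 − (-36) = 519
Change in S: 519 − 878 = -359

-359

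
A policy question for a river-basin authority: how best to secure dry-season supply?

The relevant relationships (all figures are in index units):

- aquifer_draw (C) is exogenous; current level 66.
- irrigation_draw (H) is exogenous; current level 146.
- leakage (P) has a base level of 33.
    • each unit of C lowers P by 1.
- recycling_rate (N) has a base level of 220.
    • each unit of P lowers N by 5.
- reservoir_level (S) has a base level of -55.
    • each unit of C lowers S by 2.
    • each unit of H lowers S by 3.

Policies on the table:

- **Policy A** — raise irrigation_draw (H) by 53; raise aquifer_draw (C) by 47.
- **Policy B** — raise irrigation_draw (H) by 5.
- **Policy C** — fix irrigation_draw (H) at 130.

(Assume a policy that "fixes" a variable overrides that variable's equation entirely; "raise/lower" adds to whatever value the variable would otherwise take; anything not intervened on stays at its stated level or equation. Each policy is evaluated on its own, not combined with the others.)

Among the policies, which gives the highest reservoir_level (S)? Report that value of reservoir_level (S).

-577

Policy A (H + 53, C + 47):
  C = 66 + 47 = 113
  H = 146 + 53 = 199
  S = -55 − 2·113 − 3·199 = -878
Policy B (H + 5):
  C = 66
  H = 146 + 5 = 151
  S = -55 − 2·66 − 3·151 = -640
Policy C (H := 130):
  C = 66
  H = 130
  S = -55 − 2·66 − 3·130 = -577
Comparing — Policy A: S=-878, Policy B: S=-640, Policy C: S=-577. Highest is -577 (Policy C).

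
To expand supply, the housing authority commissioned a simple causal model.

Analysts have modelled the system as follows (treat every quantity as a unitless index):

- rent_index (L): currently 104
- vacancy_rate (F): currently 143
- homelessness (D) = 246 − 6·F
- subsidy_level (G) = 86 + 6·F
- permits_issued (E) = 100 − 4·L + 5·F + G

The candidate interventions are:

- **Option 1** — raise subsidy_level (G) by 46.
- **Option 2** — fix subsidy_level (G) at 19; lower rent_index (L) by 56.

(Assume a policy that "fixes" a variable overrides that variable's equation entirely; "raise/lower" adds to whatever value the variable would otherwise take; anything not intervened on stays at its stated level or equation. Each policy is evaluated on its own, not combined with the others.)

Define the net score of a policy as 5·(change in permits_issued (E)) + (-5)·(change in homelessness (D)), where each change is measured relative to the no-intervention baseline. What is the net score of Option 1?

Baseline:
  L = 104
  F = 143
  D = 246 − 6·143 = -612
  G = 86 + 6·143 = 944
  E = 100 − 4·104 + 5·143 + 944 = 1343
Option 1 (G + 46):
  L = 104
  F = 143
  D = 246 − 6·143 = -612
  G = 86 + 6·143 (+46 from intervention) = 990
  E = 100 − 4·104 + 5·143 + 990 = 1389
ΔE = 1389 − 1343 = 46; ΔD = -612 − (-612) = 0
Score = 5·46 + (-5)·0 = 230

230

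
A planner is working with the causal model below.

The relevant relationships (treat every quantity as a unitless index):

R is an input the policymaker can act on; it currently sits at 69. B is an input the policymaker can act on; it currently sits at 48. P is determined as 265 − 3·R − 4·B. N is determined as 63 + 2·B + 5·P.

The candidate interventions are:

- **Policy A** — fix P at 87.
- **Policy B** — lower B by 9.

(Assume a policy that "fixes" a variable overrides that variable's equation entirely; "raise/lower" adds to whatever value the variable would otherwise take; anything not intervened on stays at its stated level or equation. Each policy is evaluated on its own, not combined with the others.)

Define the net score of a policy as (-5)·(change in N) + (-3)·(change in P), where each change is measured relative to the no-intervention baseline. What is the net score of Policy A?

Baseline:
  R = 69
  B = 48
  P = 265 − 3·69 − 4·48 = -134
  N = 63 + 2·48 + 5·(-134) = -511
Policy A (P := 87):
  R = 69
  B = 48
  P = 87
  N = 63 + 2·48 + 5·87 = 594
ΔN = 594 − (-511) = 1105; ΔP = 87 − (-134) = 221
Score = (-5)·1105 + (-3)·221 = -6188

-6188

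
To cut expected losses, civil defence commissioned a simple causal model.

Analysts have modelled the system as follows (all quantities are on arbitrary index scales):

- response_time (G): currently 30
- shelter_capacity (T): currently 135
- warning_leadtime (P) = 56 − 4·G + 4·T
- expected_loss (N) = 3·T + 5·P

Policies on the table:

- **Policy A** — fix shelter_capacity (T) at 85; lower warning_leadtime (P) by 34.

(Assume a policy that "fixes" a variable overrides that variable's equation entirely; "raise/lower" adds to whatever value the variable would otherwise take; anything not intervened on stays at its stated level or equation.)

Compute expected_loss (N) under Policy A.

1465

Policy A (T := 85, P − 34):
  G = 30
  T = 85
  P = 56 − 4·30 + 4·85 (−34 from intervention) = 242
  N = 0 + 3·85 + 5·242 = 1465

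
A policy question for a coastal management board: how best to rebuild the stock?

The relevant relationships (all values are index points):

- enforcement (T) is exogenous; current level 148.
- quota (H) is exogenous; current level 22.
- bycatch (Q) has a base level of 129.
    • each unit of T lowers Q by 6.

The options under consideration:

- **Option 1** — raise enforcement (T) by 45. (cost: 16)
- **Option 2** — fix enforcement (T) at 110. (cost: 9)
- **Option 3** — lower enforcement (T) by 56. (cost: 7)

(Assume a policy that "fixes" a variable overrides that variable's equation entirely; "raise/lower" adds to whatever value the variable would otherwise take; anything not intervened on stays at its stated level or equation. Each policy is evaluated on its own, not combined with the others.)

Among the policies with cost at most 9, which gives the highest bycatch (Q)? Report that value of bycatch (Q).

Option 2 (T := 110):
  T = 110
  Q = 129 − 6·110 = -531
Option 3 (T − 56):
  T = 148 − 56 = 92
  Q = 129 − 6·92 = -423
Comparing — Option 2: Q=-531, Option 3: Q=-423. Highest is -423 (Option 3).

-423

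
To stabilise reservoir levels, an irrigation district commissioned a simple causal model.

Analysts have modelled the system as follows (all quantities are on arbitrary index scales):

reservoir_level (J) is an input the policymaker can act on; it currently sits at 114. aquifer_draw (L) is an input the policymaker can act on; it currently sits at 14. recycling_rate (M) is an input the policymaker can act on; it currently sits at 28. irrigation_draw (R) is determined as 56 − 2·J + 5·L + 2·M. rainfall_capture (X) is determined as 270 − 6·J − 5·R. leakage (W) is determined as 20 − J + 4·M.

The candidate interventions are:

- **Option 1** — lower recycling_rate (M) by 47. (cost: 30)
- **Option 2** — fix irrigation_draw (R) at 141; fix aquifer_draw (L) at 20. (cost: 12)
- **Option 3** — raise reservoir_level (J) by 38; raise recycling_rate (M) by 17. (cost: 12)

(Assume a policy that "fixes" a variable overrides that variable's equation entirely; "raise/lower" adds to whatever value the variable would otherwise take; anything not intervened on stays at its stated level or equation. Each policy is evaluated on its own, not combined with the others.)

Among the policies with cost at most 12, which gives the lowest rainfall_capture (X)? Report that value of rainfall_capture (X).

Option 2 (R := 141, L := 20):
  J = 114
  L = 20
  M = 28
  R = 141
  X = 270 − 6·114 − 5·141 = -1119
Option 3 (J + 38, M + 17):
  J = 114 + 38 = 152
  L = 14
  M = 28 + 17 = 45
  R = 56 − 2·152 + 5·14 + 2·45 = -88
  X = 270 − 6·152 − 5·(-88) = -202
Comparing — Option 2: X=-1119, Option 3: X=-202. Lowest is -1119 (Option 2).

-1119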